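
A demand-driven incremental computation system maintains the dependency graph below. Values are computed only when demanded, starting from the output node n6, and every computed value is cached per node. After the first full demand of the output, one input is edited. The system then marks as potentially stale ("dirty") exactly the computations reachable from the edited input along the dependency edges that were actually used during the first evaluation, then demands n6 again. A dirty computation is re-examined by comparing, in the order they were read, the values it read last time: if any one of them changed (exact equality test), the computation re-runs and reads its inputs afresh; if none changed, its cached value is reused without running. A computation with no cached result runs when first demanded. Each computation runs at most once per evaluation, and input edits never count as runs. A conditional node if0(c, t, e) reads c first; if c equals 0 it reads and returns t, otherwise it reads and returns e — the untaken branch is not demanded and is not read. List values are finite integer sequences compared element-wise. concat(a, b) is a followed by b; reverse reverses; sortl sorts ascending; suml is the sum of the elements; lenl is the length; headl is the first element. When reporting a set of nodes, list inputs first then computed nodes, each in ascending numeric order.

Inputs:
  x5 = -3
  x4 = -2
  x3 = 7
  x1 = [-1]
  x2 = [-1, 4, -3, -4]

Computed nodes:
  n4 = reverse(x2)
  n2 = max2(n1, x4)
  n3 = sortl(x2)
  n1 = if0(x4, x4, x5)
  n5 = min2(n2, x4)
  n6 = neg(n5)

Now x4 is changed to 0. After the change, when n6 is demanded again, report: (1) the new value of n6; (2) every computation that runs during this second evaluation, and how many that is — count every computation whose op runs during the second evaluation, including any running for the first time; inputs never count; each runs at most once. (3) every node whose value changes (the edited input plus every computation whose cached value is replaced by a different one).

New value of n6: 0.
Computations that run: n1, n2, n5, n6 — 4 in total.
Values that change: x4, n1, n2, n5, n6.

First evaluation (everything demanded from the output):
  n1 = if0(x4=-2 -> else branch x5) = -3
  n2 = max2(-3, -2) = -2
  n5 = min2(-2, -2) = -2
  n6 = neg(-2) = 2

Propagation after the edit:
  n1: runs — x4 -2->0; result 0.
  n2: runs — n1 -3->0; x4 -2->0; result 0.
  n5: runs — n2 -2->0; x4 -2->0; result 0.
  n6: runs — n5 -2->0; result 0.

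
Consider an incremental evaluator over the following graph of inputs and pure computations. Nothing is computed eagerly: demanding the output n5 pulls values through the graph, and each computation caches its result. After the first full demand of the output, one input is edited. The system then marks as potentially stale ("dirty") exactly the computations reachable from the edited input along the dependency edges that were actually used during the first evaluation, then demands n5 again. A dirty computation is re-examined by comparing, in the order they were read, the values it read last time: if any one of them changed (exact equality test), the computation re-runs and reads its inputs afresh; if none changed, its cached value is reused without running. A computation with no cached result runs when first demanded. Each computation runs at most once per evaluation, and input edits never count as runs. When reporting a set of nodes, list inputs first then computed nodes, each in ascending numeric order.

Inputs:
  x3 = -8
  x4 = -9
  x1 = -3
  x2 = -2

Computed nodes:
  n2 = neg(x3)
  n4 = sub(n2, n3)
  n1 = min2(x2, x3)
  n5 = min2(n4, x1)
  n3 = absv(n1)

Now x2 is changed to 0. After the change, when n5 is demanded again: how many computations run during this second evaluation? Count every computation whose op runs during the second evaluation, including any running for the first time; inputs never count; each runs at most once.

Initial pass — values computed on the first demand:
  n1 = min2(-2, -8) = -8
  n2 = neg(-8) = 8
  n3 = absv(-8) = 8
  n4 = sub(8, 8) = 0
  n5 = min2(0, -3) = -3

Second demand — change propagation:
  n1: re-runs because x2 -2->0; new result -8 (unchanged).
  n3: re-examined; everything it read last time is the same (n1 unchanged) — cache 8 kept, no run.
  n4: re-examined; everything it read last time is the same (n2 unchanged, n3 unchanged) — cache 0 kept, no run.
  n5: re-examined; everything it read last time is the same (n4 unchanged, x1 unchanged) — cache -3 kept, no run.

The important point: n1 recomputes to an identical value, and the output ends up unchanged.

Run set: n1 (1 run).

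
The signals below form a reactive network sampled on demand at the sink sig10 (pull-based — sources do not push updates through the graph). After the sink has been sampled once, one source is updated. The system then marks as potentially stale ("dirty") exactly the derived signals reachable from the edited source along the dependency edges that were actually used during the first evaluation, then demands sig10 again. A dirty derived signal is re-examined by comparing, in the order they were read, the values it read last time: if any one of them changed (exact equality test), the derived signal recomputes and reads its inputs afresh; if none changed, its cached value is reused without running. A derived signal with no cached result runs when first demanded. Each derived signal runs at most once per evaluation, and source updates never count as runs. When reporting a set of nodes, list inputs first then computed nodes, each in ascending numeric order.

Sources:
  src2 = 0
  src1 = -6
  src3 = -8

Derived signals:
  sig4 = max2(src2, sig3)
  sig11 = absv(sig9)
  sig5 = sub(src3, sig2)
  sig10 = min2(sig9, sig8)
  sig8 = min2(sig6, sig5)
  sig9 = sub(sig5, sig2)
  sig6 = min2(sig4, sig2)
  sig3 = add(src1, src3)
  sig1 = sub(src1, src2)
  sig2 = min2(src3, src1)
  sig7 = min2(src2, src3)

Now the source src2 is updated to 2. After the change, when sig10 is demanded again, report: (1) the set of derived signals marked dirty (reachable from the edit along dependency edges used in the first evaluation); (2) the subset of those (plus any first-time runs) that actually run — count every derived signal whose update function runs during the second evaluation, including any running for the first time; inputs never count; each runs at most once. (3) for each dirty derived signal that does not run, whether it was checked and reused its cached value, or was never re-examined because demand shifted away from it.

Dirty set: sig4, sig6, sig8, sig10.
Run set: sig4, sig6 (2 run).
Re-examined without running (cache reused): sig8, sig10.
The important point: sig6 recomputes to an identical value, and the output ends up unchanged.

Initial pass — values computed on the first demand:
  sig2 = min2(-8, -6) = -8
  sig3 = add(-6, -8) = -14
  sig4 = max2(0, -14) = 0
  sig5 = sub(-8, -8) = 0
  sig6 = min2(0, -8) = -8
  sig8 = min2(-8, 0) = -8
  sig9 = sub(0, -8) = 8
  sig10 = min2(8, -8) = -8

Second demand — change propagation:
  sig4: re-runs because src2 0->2; new result 2.
  sig6: re-runs because sig4 0->2; new result -8 (unchanged).
  sig8: re-examined; everything it read last time is the same (sig6 unchanged, sig5 unchanged) — cache -8 kept, no run.
  sig10: re-examined; everything it read last time is the same (sig9 unchanged, sig8 unchanged) — cache -8 kept, no run.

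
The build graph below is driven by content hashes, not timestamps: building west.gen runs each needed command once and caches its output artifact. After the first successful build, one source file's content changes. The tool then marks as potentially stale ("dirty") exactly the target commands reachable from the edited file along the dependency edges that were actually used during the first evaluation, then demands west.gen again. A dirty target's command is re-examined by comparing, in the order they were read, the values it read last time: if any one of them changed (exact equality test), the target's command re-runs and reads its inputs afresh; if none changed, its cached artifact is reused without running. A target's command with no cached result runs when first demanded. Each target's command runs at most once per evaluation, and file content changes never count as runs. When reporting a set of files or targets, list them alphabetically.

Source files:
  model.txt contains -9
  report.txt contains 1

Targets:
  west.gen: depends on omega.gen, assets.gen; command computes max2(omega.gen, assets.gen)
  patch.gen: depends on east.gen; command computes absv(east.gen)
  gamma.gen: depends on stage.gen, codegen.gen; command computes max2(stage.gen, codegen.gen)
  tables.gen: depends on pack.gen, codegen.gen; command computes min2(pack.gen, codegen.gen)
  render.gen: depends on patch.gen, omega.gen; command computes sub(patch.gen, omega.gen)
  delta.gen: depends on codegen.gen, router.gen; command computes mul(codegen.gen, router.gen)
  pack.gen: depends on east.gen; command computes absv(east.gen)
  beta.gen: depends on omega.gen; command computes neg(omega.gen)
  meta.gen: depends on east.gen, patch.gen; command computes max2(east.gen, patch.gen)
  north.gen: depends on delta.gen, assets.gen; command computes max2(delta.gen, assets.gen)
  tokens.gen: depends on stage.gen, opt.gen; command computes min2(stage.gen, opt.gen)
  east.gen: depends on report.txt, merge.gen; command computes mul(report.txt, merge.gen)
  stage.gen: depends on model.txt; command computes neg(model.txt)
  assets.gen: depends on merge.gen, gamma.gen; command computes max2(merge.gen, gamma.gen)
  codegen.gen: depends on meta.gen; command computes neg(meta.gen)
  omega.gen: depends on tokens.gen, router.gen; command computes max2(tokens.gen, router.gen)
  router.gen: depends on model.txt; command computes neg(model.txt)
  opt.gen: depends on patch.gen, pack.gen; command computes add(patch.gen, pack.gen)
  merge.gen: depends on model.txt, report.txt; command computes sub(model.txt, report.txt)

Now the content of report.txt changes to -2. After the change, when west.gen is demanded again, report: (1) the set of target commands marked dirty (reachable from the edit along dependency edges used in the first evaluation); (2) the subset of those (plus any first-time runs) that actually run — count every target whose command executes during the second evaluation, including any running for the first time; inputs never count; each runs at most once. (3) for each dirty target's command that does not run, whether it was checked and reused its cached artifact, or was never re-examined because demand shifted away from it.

Dirty set: assets.gen, codegen.gen, east.gen, gamma.gen, merge.gen, meta.gen, omega.gen, opt.gen, pack.gen, patch.gen, tokens.gen, west.gen.
Run set: assets.gen, codegen.gen, east.gen, gamma.gen, merge.gen, meta.gen, opt.gen, pack.gen, patch.gen, tokens.gen (10 run).
Re-examined without running (cache reused): omega.gen, west.gen.
The important point: at omega.gen every value read last time is unchanged, so the dirty flag clears without a run.

Initial pass — values computed on the first demand:
  merge.gen = sub(-9, 1) = -10
  east.gen = mul(1, -10) = -10
  pack.gen = absv(-10) = 10
  patch.gen = absv(-10) = 10
  meta.gen = max2(-10, 10) = 10
  codegen.gen = neg(10) = -10
  opt.gen = add(10, 10) = 20
  router.gen = neg(-9) = 9
  stage.gen = neg(-9) = 9
  gamma.gen = max2(9, -10) = 9
  assets.gen = max2(-10, 9) = 9
  tokens.gen = min2(9, 20) = 9
  omega.gen = max2(9, 9) = 9
  west.gen = max2(9, 9) = 9

Second demand — change propagation:
  merge.gen: re-runs because report.txt 1->-2; new result -7.
  east.gen: re-runs because report.txt 1->-2; merge.gen -10->-7; new result 14.
  pack.gen: re-runs because east.gen -10->14; new result 14.
  patch.gen: re-runs because east.gen -10->14; new result 14.
  meta.gen: re-runs because east.gen -10->14; patch.gen 10->14; new result 14.
  codegen.gen: re-runs because meta.gen 10->14; new result -14.
  gamma.gen: re-runs because codegen.gen -10->-14; new result 9 (unchanged).
  assets.gen: re-runs because merge.gen -10->-7; new result 9 (unchanged).
  opt.gen: re-runs because patch.gen 10->14; pack.gen 10->14; new result 28.
  tokens.gen: re-runs because opt.gen 20->28; new result 9 (unchanged).
  omega.gen: re-examined; everything it read last time is the same (tokens.gen unchanged, router.gen unchanged) — cache 9 kept, no run.
  west.gen: re-examined; everything it read last time is the same (omega.gen unchanged, assets.gen unchanged) — cache 9 kept, no run.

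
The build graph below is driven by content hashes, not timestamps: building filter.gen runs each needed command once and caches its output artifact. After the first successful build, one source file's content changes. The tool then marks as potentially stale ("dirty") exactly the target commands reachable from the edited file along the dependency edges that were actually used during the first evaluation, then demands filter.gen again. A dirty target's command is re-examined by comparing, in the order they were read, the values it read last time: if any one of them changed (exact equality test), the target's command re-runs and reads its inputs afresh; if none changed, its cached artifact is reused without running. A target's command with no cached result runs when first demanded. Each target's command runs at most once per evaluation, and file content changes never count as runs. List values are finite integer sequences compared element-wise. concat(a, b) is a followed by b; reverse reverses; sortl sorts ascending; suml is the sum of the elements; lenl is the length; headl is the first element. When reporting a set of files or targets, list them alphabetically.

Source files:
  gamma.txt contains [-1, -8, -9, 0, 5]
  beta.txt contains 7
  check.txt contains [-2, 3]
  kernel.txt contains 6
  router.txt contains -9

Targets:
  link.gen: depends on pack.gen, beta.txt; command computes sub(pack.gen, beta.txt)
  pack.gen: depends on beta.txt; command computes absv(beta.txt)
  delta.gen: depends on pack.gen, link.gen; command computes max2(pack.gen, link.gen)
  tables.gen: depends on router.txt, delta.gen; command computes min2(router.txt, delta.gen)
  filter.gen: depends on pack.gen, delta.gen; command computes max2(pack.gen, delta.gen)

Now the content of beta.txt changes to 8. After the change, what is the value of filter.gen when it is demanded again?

filter.gen now evaluates to 8.

Initial pass — values computed on the first demand:
  pack.gen = absv(7) = 7
  link.gen = sub(7, 7) = 0
  delta.gen = max2(7, 0) = 7
  filter.gen = max2(7, 7) = 7

Second demand — change propagation:
  pack.gen: re-runs because beta.txt 7->8; new result 8.
  link.gen: re-runs because pack.gen 7->8; beta.txt 7->8; new result 0 (unchanged).
  delta.gen: re-runs because pack.gen 7->8; new result 8.
  filter.gen: re-runs because pack.gen 7->8; delta.gen 7->8; new result 8.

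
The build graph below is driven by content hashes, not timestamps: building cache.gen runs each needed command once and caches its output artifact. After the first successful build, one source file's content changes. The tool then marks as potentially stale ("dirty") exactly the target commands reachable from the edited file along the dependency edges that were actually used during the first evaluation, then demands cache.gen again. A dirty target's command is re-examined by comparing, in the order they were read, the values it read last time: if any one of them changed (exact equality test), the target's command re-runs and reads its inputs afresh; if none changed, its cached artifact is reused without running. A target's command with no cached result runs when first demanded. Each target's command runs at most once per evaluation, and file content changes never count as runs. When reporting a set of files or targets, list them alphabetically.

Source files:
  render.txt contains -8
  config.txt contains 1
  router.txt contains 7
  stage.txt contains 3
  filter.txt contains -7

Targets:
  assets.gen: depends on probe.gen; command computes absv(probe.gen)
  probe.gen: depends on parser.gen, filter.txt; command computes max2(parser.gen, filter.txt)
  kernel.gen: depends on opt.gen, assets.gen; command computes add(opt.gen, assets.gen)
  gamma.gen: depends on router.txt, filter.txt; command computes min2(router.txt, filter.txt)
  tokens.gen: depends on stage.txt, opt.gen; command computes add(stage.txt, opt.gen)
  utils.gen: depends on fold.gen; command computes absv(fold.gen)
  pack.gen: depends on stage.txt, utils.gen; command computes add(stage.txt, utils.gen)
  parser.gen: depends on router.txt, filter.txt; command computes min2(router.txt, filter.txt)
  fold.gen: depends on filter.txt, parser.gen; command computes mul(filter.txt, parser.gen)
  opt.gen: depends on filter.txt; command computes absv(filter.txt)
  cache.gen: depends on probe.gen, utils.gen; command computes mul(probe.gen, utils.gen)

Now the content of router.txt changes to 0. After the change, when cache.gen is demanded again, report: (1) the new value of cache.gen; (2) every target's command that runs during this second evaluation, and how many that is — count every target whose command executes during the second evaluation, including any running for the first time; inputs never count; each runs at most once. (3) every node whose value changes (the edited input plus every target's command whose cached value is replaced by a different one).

Initial pass — values computed on the first demand:
  parser.gen = min2(7, -7) = -7
  fold.gen = mul(-7, -7) = 49
  probe.gen = max2(-7, -7) = -7
  utils.gen = absv(49) = 49
  cache.gen = mul(-7, 49) = -343

Second demand — change propagation:
  parser.gen: re-runs because router.txt 7->0; new result -7 (unchanged).
  fold.gen: re-examined; everything it read last time is the same (filter.txt unchanged, parser.gen unchanged) — cache 49 kept, no run.
  probe.gen: re-examined; everything it read last time is the same (parser.gen unchanged, filter.txt unchanged) — cache -7 kept, no run.
  utils.gen: re-examined; everything it read last time is the same (fold.gen unchanged) — cache 49 kept, no run.
  cache.gen: re-examined; everything it read last time is the same (probe.gen unchanged, utils.gen unchanged) — cache -343 kept, no run.

The important point: parser.gen recomputes to an identical value, and the output ends up unchanged.

cache.gen now evaluates to -343.
Run set: parser.gen (1 run).
Changed values: router.txt.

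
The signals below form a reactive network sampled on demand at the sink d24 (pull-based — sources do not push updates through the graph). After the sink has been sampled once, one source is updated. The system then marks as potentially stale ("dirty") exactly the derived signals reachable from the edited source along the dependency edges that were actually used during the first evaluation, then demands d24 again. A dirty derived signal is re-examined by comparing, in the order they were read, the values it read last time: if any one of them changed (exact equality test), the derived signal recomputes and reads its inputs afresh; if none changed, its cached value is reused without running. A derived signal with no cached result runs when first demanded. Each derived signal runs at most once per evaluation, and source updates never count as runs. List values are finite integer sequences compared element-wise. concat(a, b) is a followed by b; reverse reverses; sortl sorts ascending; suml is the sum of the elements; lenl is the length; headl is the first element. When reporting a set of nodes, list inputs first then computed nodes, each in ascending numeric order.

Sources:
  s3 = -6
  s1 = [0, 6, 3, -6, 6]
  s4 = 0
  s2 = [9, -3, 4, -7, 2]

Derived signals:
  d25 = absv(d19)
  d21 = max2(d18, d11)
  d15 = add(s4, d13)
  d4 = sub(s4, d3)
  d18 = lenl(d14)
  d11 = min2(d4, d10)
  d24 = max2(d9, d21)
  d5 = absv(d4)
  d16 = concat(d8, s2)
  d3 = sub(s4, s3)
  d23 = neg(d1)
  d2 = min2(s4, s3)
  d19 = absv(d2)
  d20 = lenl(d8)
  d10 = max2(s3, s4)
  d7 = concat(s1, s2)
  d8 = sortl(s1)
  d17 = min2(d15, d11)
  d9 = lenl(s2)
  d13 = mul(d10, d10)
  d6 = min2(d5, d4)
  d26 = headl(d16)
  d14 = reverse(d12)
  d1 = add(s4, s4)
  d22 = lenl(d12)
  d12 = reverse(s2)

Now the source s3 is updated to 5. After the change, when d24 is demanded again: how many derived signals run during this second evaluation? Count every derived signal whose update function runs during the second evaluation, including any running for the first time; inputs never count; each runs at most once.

Initial pass — values computed on the first demand:
  d3 = sub(0, -6) = 6
  d4 = sub(0, 6) = -6
  d9 = lenl([9, -3, 4, -7, 2]) = 5
  d10 = max2(-6, 0) = 0
  d11 = min2(-6, 0) = -6
  d12 = reverse([9, -3, 4, -7, 2]) = [2, -7, 4, -3, 9]
  d14 = reverse([2, -7, 4, -3, 9]) = [9, -3, 4, -7, 2]
  d18 = lenl([9, -3, 4, -7, 2]) = 5
  d21 = max2(5, -6) = 5
  d24 = max2(5, 5) = 5

Second demand — change propagation:
  d3: re-runs because s3 -6->5; new result -5.
  d4: re-runs because d3 6->-5; new result 5.
  d10: re-runs because s3 -6->5; new result 5.
  d11: re-runs because d4 -6->5; d10 0->5; new result 5.
  d21: re-runs because d11 -6->5; new result 5 (unchanged).
  d24: re-examined; everything it read last time is the same (d9 unchanged, d21 unchanged) — cache 5 kept, no run.

The important point: d21 recomputes to an identical value, and the output ends up unchanged.

Run set: d3, d4, d10, d11, d21 (5 run).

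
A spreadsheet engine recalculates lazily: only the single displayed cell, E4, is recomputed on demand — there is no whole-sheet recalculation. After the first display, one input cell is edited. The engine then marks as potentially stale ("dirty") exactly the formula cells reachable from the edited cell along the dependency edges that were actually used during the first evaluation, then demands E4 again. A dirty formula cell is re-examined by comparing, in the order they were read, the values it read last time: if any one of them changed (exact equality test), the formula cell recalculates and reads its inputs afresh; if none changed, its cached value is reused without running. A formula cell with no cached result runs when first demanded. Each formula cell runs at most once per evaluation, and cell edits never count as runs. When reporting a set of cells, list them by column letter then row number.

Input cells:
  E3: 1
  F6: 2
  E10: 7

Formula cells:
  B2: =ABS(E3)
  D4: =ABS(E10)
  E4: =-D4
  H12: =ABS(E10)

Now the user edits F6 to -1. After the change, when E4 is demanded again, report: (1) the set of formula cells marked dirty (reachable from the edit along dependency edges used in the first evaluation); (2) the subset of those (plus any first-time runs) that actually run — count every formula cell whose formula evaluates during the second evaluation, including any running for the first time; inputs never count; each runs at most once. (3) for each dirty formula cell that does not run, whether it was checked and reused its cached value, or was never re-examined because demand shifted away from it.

Marked dirty: none.
Formula cells that run: none — 0 in total.
Every dirty formula cell ran.
Key observation: F6 is never demanded by the output, so the edit triggers no recomputation at all.

First evaluation (everything demanded from the output):
  D4 = ABS(7) = 7
  E4 = -(7) = -7

Propagation after the edit:
  F6 feeds no computation that the output demands — nothing is marked dirty and nothing runs.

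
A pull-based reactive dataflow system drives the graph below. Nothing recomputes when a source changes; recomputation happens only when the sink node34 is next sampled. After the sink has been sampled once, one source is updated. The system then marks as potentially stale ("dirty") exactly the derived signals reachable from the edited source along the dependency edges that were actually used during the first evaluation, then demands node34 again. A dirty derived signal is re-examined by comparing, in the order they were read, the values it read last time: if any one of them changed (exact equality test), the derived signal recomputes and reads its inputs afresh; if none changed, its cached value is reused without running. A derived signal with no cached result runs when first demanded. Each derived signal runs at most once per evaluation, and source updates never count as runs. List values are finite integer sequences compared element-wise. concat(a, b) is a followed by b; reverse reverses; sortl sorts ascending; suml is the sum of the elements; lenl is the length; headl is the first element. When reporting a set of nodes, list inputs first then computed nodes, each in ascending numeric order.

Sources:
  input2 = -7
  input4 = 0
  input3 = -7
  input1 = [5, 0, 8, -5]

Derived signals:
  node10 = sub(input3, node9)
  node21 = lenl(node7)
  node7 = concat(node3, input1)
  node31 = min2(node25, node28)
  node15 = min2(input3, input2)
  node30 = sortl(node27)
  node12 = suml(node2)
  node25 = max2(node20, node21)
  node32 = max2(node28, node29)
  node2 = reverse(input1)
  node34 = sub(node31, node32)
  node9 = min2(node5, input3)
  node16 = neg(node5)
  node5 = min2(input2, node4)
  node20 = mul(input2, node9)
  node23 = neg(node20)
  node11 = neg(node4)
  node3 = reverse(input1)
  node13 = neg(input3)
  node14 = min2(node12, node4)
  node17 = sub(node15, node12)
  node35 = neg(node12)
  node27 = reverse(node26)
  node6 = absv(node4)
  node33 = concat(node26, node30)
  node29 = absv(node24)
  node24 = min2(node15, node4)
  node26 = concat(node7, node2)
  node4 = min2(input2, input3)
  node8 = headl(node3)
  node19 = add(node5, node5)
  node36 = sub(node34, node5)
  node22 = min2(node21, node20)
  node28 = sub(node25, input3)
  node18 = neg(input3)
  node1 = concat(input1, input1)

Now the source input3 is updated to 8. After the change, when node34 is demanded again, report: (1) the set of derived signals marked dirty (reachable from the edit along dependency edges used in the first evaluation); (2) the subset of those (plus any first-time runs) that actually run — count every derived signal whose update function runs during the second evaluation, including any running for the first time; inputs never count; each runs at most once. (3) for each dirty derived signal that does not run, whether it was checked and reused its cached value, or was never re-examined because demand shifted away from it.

First evaluation (everything demanded from the output):
  node3 = reverse([5, 0, 8, -5]) = [-5, 8, 0, 5]
  node4 = min2(-7, -7) = -7
  node5 = min2(-7, -7) = -7
  node7 = concat([-5, 8, 0, 5], [5, 0, 8, -5]) = [-5, 8, 0, 5, 5, 0, 8, -5]
  node9 = min2(-7, -7) = -7
  node15 = min2(-7, -7) = -7
  node20 = mul(-7, -7) = 49
  node21 = lenl([-5, 8, 0, 5, 5, 0, 8, -5]) = 8
  node24 = min2(-7, -7) = -7
  node25 = max2(49, 8) = 49
  node28 = sub(49, -7) = 56
  node29 = absv(-7) = 7
  node31 = min2(49, 56) = 49
  node32 = max2(56, 7) = 56
  node34 = sub(49, 56) = -7

Propagation after the edit:
  node4: runs — input3 -7->8; result -7 (same value as before).
  node5: checked — values it read are unchanged (input2 unchanged, node4 unchanged); reused cached -7 without running.
  node9: runs — input3 -7->8; result -7 (same value as before).
  node15: runs — input3 -7->8; result -7 (same value as before).
  node20: checked — values it read are unchanged (input2 unchanged, node9 unchanged); reused cached 49 without running.
  node24: checked — values it read are unchanged (node15 unchanged, node4 unchanged); reused cached -7 without running.
  node25: checked — values it read are unchanged (node20 unchanged, node21 unchanged); reused cached 49 without running.
  node28: runs — input3 -7->8; result 41.
  node29: checked — values it read are unchanged (node24 unchanged); reused cached 7 without running.
  node31: runs — node28 56->41; result 41.
  node32: runs — node28 56->41; result 41.
  node34: runs — node31 49->41; node32 56->41; result 0.

Key observation: the cutoff stops propagation at node5 — its inputs' values are unchanged, so it reuses its cache.

Marked dirty: node4, node5, node9, node15, node20, node24, node25, node28, node29, node31, node32, node34.
Derived signals that run: node4, node9, node15, node28, node31, node32, node34 — 7 in total.
Checked but reused from cache: node5, node20, node24, node25, node29.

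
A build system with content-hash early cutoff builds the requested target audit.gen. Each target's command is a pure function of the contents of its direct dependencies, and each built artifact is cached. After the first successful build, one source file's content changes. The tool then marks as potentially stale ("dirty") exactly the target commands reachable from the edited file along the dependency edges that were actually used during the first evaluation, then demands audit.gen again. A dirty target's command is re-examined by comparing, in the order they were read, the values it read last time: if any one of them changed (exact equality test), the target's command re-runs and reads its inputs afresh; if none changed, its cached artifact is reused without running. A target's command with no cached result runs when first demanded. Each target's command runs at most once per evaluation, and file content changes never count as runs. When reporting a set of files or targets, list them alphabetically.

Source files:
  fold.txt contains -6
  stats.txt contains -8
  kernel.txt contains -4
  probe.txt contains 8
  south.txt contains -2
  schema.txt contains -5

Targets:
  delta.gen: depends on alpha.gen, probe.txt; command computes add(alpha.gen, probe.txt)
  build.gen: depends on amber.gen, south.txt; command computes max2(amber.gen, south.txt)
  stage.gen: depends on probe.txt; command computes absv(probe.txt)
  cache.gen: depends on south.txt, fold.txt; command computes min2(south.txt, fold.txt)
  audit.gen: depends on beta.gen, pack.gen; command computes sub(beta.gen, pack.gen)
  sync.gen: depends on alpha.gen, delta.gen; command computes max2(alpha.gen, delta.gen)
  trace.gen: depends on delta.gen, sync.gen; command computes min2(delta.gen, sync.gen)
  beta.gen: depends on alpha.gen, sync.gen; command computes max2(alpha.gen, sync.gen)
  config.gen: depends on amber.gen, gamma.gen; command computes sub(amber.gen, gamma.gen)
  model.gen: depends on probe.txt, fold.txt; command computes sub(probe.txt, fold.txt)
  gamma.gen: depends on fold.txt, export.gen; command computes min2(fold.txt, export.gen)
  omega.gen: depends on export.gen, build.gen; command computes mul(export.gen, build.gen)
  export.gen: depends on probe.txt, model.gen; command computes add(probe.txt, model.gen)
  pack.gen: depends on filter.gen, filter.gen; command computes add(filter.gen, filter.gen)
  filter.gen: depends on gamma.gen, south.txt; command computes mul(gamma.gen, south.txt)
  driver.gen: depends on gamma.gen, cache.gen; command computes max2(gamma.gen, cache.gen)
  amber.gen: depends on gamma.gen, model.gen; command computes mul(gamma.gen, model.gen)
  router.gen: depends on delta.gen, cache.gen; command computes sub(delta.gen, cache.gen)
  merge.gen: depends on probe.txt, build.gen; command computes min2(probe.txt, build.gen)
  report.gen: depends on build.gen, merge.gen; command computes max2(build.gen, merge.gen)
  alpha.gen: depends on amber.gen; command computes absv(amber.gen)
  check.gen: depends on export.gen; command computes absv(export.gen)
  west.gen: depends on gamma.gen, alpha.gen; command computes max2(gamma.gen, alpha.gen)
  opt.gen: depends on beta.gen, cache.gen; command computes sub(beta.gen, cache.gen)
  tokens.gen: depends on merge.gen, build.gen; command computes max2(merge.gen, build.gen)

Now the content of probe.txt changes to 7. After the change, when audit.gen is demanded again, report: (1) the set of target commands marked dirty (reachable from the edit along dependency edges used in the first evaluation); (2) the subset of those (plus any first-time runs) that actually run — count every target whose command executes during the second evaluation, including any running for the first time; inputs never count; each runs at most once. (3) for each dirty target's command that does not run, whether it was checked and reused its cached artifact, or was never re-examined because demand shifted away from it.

Marked dirty: alpha.gen, amber.gen, audit.gen, beta.gen, delta.gen, export.gen, filter.gen, gamma.gen, model.gen, pack.gen, sync.gen.
Target commands that run: alpha.gen, amber.gen, audit.gen, beta.gen, delta.gen, export.gen, gamma.gen, model.gen, sync.gen — 9 in total.
Checked but reused from cache: filter.gen, pack.gen.
Key observation: the cutoff stops propagation at filter.gen — its inputs' values are unchanged, so it reuses its cache.

First evaluation (everything demanded from the output):
  model.gen = sub(8, -6) = 14
  export.gen = add(8, 14) = 22
  gamma.gen = min2(-6, 22) = -6
  amber.gen = mul(-6, 14) = -84
  alpha.gen = absv(-84) = 84
  delta.gen = add(84, 8) = 92
  filter.gen = mul(-6, -2) = 12
  pack.gen = add(12, 12) = 24
  sync.gen = max2(84, 92) = 92
  beta.gen = max2(84, 92) = 92
  audit.gen = sub(92, 24) = 68

Propagation after the edit:
  model.gen: runs — probe.txt 8->7; result 13.
  export.gen: runs — probe.txt 8->7; model.gen 14->13; result 20.
  gamma.gen: runs — export.gen 22->20; result -6 (same value as before).
  amber.gen: runs — model.gen 14->13; result -78.
  alpha.gen: runs — amber.gen -84->-78; result 78.
  delta.gen: runs — alpha.gen 84->78; probe.txt 8->7; result 85.
  filter.gen: checked — values it read are unchanged (gamma.gen unchanged, south.txt unchanged); reused cached 12 without running.
  pack.gen: checked — values it read are unchanged (filter.gen unchanged, filter.gen unchanged); reused cached 24 without running.
  sync.gen: runs — alpha.gen 84->78; delta.gen 92->85; result 85.
  beta.gen: runs — alpha.gen 84->78; sync.gen 92->85; result 85.
  audit.gen: runs — beta.gen 92->85; result 61.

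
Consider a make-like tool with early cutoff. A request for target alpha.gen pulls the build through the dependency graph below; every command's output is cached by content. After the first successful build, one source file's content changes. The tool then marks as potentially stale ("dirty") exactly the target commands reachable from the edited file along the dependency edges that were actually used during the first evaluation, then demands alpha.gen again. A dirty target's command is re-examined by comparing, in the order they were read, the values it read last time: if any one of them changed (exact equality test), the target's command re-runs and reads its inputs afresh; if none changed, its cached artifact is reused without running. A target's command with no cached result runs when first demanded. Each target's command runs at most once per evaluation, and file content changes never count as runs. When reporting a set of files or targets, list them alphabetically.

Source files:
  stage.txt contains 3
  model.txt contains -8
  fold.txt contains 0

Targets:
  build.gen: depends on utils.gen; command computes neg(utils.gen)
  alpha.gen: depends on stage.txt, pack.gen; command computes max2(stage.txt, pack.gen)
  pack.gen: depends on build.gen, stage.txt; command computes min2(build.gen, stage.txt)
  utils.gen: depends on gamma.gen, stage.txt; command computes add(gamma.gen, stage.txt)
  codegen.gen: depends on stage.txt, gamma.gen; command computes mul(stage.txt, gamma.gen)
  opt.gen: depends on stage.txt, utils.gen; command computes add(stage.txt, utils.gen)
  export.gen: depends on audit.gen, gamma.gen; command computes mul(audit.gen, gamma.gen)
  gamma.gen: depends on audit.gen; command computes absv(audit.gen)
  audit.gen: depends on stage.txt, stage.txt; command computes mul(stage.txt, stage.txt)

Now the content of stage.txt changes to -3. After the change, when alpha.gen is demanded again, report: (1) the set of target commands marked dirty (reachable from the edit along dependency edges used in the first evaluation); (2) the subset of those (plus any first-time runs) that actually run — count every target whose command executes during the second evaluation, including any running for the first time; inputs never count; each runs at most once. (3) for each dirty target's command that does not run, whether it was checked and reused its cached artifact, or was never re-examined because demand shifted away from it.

First demand of the output computes:
  audit.gen = mul(3, 3) = 9
  gamma.gen = absv(9) = 9
  utils.gen = add(9, 3) = 12
  build.gen = neg(12) = -12
  pack.gen = min2(-12, 3) = -12
  alpha.gen = max2(3, -12) = 3

After the edit, cleaning proceeds:
  audit.gen: a read changed (stage.txt 3->-3; stage.txt 3->-3) — executes, giving 9 — identical to its old value.
  gamma.gen: dirty, but its reads are unchanged (audit.gen unchanged); cached 9 stands.
  utils.gen: a read changed (stage.txt 3->-3) — executes, giving 6.
  build.gen: a read changed (utils.gen 12->6) — executes, giving -6.
  pack.gen: a read changed (build.gen -12->-6; stage.txt 3->-3) — executes, giving -6.
  alpha.gen: a read changed (stage.txt 3->-3; pack.gen -12->-6) — executes, giving -3.

Note where the cutoff bites: gamma.gen is checked, finds nothing changed, and keeps its cache.

The edit dirties: alpha.gen, audit.gen, build.gen, gamma.gen, pack.gen, utils.gen.
5 target commands run: alpha.gen, audit.gen, build.gen, pack.gen, utils.gen.
Cache hits after checking: gamma.gen.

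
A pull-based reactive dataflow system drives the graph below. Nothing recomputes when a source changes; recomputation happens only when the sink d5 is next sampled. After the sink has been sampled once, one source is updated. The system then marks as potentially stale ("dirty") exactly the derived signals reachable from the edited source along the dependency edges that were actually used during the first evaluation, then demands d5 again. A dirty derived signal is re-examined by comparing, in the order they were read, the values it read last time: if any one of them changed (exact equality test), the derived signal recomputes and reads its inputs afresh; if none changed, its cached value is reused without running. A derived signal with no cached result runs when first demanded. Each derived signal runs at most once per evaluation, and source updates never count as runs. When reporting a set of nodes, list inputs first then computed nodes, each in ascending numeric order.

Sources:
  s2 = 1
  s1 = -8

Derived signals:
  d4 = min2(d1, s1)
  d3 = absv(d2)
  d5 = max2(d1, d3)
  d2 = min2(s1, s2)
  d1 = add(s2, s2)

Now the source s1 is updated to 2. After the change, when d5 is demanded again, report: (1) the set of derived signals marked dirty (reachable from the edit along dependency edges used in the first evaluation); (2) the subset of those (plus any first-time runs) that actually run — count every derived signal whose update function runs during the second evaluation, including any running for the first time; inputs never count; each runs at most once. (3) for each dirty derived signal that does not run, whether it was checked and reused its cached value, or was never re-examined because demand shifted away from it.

Marked dirty: d2, d3, d5.
Derived signals that run: d2, d3, d5 — 3 in total.
Every dirty derived signal ran.

First evaluation (everything demanded from the output):
  d1 = add(1, 1) = 2
  d2 = min2(-8, 1) = -8
  d3 = absv(-8) = 8
  d5 = max2(2, 8) = 8

Propagation after the edit:
  d2: runs — s1 -8->2; result 1.
  d3: runs — d2 -8->1; result 1.
  d5: runs — d3 8->1; result 2.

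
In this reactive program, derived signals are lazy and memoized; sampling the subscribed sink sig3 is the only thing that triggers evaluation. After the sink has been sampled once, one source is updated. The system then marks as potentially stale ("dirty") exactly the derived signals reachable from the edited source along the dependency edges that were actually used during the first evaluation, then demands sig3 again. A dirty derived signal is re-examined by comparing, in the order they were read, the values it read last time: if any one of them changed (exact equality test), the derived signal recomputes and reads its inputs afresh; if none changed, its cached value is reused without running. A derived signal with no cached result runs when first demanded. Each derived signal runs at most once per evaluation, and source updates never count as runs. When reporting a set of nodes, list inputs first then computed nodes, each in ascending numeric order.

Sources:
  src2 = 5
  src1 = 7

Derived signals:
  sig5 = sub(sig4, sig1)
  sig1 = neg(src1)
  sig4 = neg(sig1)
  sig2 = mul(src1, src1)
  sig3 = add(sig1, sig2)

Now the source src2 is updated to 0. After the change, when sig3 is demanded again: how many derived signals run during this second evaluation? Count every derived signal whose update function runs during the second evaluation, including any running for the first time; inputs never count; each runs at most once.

0 derived signals run: none.
Note the shortcut — nothing in the graph depends on src2 at all, so no recomputation happens.

First demand of the output computes:
  sig1 = neg(7) = -7
  sig2 = mul(7, 7) = 49
  sig3 = add(-7, 49) = 42

After the edit, cleaning proceeds:
  no node depends on src2 at all; the second demand re-runs nothing.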